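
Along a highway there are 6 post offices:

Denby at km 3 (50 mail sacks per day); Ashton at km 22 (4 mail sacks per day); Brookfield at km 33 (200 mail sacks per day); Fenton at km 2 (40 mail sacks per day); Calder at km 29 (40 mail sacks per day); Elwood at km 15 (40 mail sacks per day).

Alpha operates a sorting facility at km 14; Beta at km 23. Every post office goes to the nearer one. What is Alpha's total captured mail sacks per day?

130

The indifferent point is the midpoint (14+23)/2 = 18.5; post offices left of it (closer to Alpha at 14) go to Alpha, those right go to Beta.
  Fenton at 2 (w=40) → Alpha
  Denby at 3 (w=50) → Alpha
  Elwood at 15 (w=40) → Alpha
  Ashton at 22 (w=4) → Beta
  Calder at 29 (w=40) → Beta
  Brookfield at 33 (w=200) → Beta
Alpha captures 130; Beta captures 244.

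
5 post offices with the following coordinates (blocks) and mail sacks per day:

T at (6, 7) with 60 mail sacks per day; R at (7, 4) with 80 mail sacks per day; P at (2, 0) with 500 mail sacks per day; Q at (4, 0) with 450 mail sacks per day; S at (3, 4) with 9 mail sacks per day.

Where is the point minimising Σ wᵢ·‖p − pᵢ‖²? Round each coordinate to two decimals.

(3.41, 0.71)

The minimiser of Σwᵢ‖p−pᵢ‖² is the weighted centroid p* = (Σwᵢpᵢ)/(Σwᵢ).
Σwᵢ = 1099.
Σwᵢxᵢ = 60·6 + 80·7 + 500·2 + 450·4 + 9·3 = 3747.
Σwᵢyᵢ = 60·7 + 80·4 + 500·0 + 450·0 + 9·4 = 776.
x* = 3747/1099 = 3.41, y* = 776/1099 = 0.71.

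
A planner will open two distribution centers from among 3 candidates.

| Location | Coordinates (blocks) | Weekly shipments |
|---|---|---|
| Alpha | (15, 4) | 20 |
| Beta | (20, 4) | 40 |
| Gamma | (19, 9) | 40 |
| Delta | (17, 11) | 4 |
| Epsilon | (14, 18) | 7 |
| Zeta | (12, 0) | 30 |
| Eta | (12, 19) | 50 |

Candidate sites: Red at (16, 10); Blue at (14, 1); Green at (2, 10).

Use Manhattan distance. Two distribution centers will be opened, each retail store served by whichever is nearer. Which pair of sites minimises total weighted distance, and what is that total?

{Red, Blue}, total 1418

Evaluate every pair (each demand assigned to the nearer of the two):
  {Red, Blue}: total = 1418
  {Red, Green}: total = 1848
  {Blue, Green}: total = 2171
Best pair: {Red, Blue} with total 1418.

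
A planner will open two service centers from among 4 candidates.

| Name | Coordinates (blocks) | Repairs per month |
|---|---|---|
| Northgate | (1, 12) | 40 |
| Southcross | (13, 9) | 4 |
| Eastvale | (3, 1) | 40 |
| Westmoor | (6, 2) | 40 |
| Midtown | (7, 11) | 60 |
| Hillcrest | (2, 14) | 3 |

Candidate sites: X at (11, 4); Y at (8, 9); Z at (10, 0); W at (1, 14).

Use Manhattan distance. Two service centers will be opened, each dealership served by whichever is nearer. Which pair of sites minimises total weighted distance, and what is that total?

{Y, W}, total 1163

Evaluate every pair (each demand assigned to the nearer of the two):
  {Y, W}: total = 1163
  {Y, Z}: total = 1193
  {Z, W}: total = 1231
  {X, Y}: total = 1353
  {X, W}: total = 1371
  {X, Z}: total = 2025
Best pair: {Y, W} with total 1163.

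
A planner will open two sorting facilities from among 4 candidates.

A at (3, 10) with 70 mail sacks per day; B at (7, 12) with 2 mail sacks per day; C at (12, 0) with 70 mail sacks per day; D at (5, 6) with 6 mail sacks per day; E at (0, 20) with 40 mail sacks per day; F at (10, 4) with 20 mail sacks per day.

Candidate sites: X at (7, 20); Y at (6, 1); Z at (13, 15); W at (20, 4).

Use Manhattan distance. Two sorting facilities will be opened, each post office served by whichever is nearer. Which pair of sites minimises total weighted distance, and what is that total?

{X, Y}, total 1802

Evaluate every pair (each demand assigned to the nearer of the two):
  {X, Y}: total = 1802
  {Y, Z}: total = 2244
  {X, W}: total = 2412
  {Y, W}: total = 2530
  {X, Z}: total = 2772
  {Z, W}: total = 2930
Best pair: {X, Y} with total 1802.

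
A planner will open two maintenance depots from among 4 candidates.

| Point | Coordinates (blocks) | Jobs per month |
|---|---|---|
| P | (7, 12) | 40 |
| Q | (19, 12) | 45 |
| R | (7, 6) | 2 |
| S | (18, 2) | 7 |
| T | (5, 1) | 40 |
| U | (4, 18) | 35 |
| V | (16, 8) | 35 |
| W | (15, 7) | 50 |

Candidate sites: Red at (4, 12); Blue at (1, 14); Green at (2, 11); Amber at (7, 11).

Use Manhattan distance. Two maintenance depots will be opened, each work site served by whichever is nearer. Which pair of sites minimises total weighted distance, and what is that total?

{Red, Amber}, total 2485

Evaluate every pair (each demand assigned to the nearer of the two):
  {Red, Amber}: total = 2485
  {Blue, Amber}: total = 2520
  {Green, Amber}: total = 2590
  {Red, Blue}: total = 3031
  {Red, Green}: total = 3031
  {Blue, Green}: total = 3455
Best pair: {Red, Amber} with total 2485.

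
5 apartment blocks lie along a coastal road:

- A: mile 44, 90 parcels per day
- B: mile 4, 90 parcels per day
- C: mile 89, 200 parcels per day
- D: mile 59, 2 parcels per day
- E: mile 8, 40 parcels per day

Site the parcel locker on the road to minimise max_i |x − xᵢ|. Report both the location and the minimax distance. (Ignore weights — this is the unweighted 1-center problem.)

location 46.5, max distance 42.5

The 1-center on a line is the midpoint of the two extreme points: leftmost at 4, rightmost at 89.
Optimal location = (4 + 89)/2 = 46.5; maximum distance = (89 − 4)/2 = 42.5.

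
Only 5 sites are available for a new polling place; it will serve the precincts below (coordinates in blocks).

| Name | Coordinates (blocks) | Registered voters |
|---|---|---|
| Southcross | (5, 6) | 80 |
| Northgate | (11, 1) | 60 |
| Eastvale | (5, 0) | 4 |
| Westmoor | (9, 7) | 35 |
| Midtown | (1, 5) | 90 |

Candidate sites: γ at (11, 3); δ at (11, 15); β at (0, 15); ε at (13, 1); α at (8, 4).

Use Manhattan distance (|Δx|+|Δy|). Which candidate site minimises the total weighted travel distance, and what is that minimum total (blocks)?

Total weighted distance at each candidate:
  γ (11, 3): total = 2166
  δ (11, 15): total = 4274
  β (0, 15): total = 4285
  ε (13, 1): total = 2986
  α (8, 4): total = 1648
Minimum is at α with total 1648 blocks.

α, total 1648 blocks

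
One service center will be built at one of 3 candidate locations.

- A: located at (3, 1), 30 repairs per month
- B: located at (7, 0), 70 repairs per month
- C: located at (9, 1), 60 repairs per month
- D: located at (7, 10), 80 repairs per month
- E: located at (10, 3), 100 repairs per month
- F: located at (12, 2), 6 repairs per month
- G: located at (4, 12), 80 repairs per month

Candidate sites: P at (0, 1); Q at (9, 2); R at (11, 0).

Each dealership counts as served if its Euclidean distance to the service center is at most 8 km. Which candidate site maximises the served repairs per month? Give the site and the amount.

Coverage radius r = 8 km; a point is covered iff (Δx)²+(Δy)² ≤ 8² = 64.
  P (0, 1): covers {A, B} → 100
  Q (9, 2): covers {A, B, C, E, F} → 266
  R (11, 0): covers {B, C, E, F} → 236
Maximum coverage at Q: 266 repairs per month.

Q, covering 266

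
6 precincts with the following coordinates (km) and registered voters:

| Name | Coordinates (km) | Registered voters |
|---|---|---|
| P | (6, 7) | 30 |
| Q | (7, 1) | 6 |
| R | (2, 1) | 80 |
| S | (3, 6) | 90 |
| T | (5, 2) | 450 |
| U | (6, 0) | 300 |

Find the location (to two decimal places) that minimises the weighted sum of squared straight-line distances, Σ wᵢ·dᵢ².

The minimiser of Σwᵢ‖p−pᵢ‖² is the weighted centroid p* = (Σwᵢpᵢ)/(Σwᵢ).
Σwᵢ = 956.
Σwᵢxᵢ = 30·6 + 6·7 + 80·2 + 90·3 + 450·5 + 300·6 = 4702.
Σwᵢyᵢ = 30·7 + 6·1 + 80·1 + 90·6 + 450·2 + 300·0 = 1736.
x* = 4702/956 = 4.92, y* = 1736/956 = 1.82.

(4.92, 1.82)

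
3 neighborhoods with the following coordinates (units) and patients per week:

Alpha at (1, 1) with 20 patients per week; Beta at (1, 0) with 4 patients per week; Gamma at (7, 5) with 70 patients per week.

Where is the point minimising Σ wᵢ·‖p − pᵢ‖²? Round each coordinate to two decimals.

The minimiser of Σwᵢ‖p−pᵢ‖² is the weighted centroid p* = (Σwᵢpᵢ)/(Σwᵢ).
Σwᵢ = 94.
Σwᵢxᵢ = 20·1 + 4·1 + 70·7 = 514.
Σwᵢyᵢ = 20·1 + 4·0 + 70·5 = 370.
x* = 514/94 = 5.47, y* = 370/94 = 3.94.

(5.47, 3.94)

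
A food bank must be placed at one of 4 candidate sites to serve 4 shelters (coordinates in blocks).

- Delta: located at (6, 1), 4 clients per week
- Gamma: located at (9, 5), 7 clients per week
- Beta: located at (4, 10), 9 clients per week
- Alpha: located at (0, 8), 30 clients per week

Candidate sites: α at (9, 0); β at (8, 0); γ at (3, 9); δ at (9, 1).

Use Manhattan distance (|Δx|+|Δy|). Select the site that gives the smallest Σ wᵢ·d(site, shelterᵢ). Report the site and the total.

Total weighted distance at each candidate:
  α (9, 0): total = 696
  β (8, 0): total = 660
  γ (3, 9): total = 252
  δ (9, 1): total = 646
Minimum is at γ with total 252 blocks.

γ, total 252 blocks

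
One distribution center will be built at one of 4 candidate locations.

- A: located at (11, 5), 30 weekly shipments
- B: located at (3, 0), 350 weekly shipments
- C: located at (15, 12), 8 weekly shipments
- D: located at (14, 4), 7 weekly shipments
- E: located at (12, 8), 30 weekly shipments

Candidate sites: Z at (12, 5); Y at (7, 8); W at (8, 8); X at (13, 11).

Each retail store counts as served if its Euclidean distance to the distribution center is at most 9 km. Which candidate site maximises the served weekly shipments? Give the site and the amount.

Coverage radius r = 9 km; a point is covered iff (Δx)²+(Δy)² ≤ 9² = 81.
  Z (12, 5): covers {A, C, D, E} → 75
  Y (7, 8): covers {A, B, C, D, E} → 425
  W (8, 8): covers {A, C, D, E} → 75
  X (13, 11): covers {A, C, D, E} → 75
Maximum coverage at Y: 425 weekly shipments.

Y, covering 425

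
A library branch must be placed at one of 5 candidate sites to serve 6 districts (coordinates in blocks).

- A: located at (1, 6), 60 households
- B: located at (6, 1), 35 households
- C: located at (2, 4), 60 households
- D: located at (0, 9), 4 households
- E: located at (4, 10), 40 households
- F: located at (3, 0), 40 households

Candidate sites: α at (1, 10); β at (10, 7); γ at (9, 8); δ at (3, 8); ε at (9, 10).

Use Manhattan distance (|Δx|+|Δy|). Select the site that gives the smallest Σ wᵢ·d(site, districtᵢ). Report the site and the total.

δ, total 1346 blocks

Total weighted distance at each candidate:
  α (1, 10): total = 1758
  β (10, 7): total = 2578
  γ (9, 8): total = 2490
  δ (3, 8): total = 1346
  ε (9, 10): total = 2800
Minimum is at δ with total 1346 blocks.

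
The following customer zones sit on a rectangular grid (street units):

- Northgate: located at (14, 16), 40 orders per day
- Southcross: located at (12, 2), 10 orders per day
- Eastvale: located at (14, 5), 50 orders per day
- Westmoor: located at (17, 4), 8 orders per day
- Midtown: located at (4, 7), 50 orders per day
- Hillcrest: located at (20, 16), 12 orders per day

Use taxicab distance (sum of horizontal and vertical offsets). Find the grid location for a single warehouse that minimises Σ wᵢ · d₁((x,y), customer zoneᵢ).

Manhattan distance separates: Σwᵢ(|x−xᵢ|+|y−yᵢ|) = Σwᵢ|x−xᵢ| + Σwᵢ|y−yᵢ|, so x and y are optimised independently as 1-D weighted medians.
Total weight W = 170; half = 85.
x-coordinate, sorted with cumulative weight:
  x=4 (Midtown, w=50) cum 50
  x=12 (Southcross, w=10) cum 60
  x=14 (Northgate, w=40) cum 100  ← median
  x=14 (Eastvale, w=50) cum 150
  x=17 (Westmoor, w=8) cum 158
  x=20 (Hillcrest, w=12) cum 170
⇒ x* = 14
y-coordinate, sorted with cumulative weight:
  y=2 (Southcross, w=10) cum 10
  y=4 (Westmoor, w=8) cum 18
  y=5 (Eastvale, w=50) cum 68
  y=7 (Midtown, w=50) cum 118  ← median
  y=16 (Northgate, w=40) cum 158
  y=16 (Hillcrest, w=12) cum 170
⇒ y* = 7

(14, 7)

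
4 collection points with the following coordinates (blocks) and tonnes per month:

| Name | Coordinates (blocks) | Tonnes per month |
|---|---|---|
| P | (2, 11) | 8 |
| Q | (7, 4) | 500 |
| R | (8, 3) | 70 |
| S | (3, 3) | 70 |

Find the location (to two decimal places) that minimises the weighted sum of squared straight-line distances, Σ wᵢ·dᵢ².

The minimiser of Σwᵢ‖p−pᵢ‖² is the weighted centroid p* = (Σwᵢpᵢ)/(Σwᵢ).
Σwᵢ = 648.
Σwᵢxᵢ = 8·2 + 500·7 + 70·8 + 70·3 = 4286.
Σwᵢyᵢ = 8·11 + 500·4 + 70·3 + 70·3 = 2508.
x* = 4286/648 = 6.61, y* = 2508/648 = 3.87.

(6.61, 3.87)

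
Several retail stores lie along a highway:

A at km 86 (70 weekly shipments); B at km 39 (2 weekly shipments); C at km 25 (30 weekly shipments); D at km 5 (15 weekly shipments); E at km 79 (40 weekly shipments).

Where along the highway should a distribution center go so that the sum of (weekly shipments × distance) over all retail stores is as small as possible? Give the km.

x = 79

For a sum of weighted absolute distances on a line, the optimum is the weighted median (not the mean). Total weight W = 157; half-weight = 78.5.
Sort by position and accumulate weight:
  km 5 (D, w=15) → cum 15
  km 25 (C, w=30) → cum 45
  km 39 (B, w=2) → cum 47
  km 79 (E, w=40) → cum 87  ≥ 78.5 → median here
  km 86 (A, w=70) → cum 157
Optimal location: km 79.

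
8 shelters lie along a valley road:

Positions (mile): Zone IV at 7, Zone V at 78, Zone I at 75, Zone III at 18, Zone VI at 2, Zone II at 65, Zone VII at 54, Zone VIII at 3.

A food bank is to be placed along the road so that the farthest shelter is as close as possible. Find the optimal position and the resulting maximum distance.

location 40, max distance 38

The 1-center on a line is the midpoint of the two extreme points: leftmost at 2, rightmost at 78.
Optimal location = (2 + 78)/2 = 40; maximum distance = (78 − 2)/2 = 38.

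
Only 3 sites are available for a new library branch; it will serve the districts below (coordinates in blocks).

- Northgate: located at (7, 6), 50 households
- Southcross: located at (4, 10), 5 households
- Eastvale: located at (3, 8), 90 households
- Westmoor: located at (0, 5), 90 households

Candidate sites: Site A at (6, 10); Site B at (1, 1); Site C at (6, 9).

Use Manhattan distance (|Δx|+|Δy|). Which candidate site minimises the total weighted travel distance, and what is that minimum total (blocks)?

Total weighted distance at each candidate:
  Site A (6, 10): total = 1700
  Site B (1, 1): total = 1870
  Site C (6, 9): total = 1475
Minimum is at Site C with total 1475 blocks.

Site C, total 1475 blocks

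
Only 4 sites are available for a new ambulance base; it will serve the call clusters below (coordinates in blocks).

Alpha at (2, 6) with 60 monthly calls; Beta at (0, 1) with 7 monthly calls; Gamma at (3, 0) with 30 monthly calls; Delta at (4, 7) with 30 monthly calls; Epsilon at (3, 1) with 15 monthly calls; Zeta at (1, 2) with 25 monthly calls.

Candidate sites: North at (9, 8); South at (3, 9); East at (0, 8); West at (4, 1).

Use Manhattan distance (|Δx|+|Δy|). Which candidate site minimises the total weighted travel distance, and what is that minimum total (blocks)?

Total weighted distance at each candidate:
  North (9, 8): total = 1797
  South (3, 9): total = 1022
  East (0, 8): total = 1094
  West (4, 1): total = 803
Minimum is at West with total 803 blocks.

West, total 803 blocks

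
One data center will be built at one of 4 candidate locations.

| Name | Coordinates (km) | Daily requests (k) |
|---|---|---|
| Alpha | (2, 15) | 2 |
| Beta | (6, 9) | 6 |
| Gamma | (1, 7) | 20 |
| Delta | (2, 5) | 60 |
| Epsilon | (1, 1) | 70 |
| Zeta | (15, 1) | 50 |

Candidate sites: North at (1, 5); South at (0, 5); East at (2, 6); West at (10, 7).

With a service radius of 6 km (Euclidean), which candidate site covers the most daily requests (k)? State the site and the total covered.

East, covering 156

Coverage radius r = 6 km; a point is covered iff (Δx)²+(Δy)² ≤ 6² = 36.
  North (1, 5): covers {Gamma, Delta, Epsilon} → 150
  South (0, 5): covers {Gamma, Delta, Epsilon} → 150
  East (2, 6): covers {Beta, Gamma, Delta, Epsilon} → 156
  West (10, 7): covers {Beta} → 6
Maximum coverage at East: 156 daily requests (k).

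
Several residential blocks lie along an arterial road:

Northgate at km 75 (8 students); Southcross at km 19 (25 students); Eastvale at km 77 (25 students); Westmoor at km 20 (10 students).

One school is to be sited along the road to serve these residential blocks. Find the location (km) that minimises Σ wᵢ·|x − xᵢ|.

x = 20

For a sum of weighted absolute distances on a line, the optimum is the weighted median (not the mean). Total weight W = 68; half-weight = 34.
Sort by position and accumulate weight:
  km 19 (Southcross, w=25) → cum 25
  km 20 (Westmoor, w=10) → cum 35  ≥ 34 → median here
  km 75 (Northgate, w=8) → cum 43
  km 77 (Eastvale, w=25) → cum 68
Optimal location: km 20.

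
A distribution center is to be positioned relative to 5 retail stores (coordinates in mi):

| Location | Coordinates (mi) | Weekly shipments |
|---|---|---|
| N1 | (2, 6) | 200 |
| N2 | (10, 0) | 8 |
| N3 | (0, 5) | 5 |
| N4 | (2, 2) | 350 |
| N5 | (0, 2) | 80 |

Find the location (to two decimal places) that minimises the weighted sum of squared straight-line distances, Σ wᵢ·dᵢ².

(1.84, 3.24)

The minimiser of Σwᵢ‖p−pᵢ‖² is the weighted centroid p* = (Σwᵢpᵢ)/(Σwᵢ).
Σwᵢ = 643.
Σwᵢxᵢ = 200·2 + 8·10 + 5·0 + 350·2 + 80·0 = 1180.
Σwᵢyᵢ = 200·6 + 8·0 + 5·5 + 350·2 + 80·2 = 2085.
x* = 1180/643 = 1.84, y* = 2085/643 = 3.24.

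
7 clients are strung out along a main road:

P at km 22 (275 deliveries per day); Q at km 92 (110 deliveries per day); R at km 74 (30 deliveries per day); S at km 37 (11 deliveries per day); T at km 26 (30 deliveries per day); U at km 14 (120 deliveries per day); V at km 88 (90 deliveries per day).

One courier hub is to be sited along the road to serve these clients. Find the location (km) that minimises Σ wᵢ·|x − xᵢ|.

x = 22

For a sum of weighted absolute distances on a line, the optimum is the weighted median (not the mean). Total weight W = 666; half-weight = 333.
Sort by position and accumulate weight:
  km 14 (U, w=120) → cum 120
  km 22 (P, w=275) → cum 395  ≥ 333 → median here
  km 26 (T, w=30) → cum 425
  km 37 (S, w=11) → cum 436
  km 74 (R, w=30) → cum 466
  km 88 (V, w=90) → cum 556
  km 92 (Q, w=110) → cum 666
Optimal location: km 22.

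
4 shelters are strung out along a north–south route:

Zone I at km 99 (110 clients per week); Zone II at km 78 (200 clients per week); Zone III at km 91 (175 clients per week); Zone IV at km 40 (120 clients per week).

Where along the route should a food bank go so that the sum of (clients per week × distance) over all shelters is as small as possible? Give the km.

x = 78

For a sum of weighted absolute distances on a line, the optimum is the weighted median (not the mean). Total weight W = 605; half-weight = 302.5.
Sort by position and accumulate weight:
  km 40 (Zone IV, w=120) → cum 120
  km 78 (Zone II, w=200) → cum 320  ≥ 302.5 → median here
  km 91 (Zone III, w=175) → cum 495
  km 99 (Zone I, w=110) → cum 605
Optimal location: km 78.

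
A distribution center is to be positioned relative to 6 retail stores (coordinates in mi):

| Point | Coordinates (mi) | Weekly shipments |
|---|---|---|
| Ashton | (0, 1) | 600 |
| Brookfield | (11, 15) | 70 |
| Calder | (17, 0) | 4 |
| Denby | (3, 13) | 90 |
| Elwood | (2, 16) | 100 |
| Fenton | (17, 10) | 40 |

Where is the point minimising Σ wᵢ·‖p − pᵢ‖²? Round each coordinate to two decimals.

The minimiser of Σwᵢ‖p−pᵢ‖² is the weighted centroid p* = (Σwᵢpᵢ)/(Σwᵢ).
Σwᵢ = 904.
Σwᵢxᵢ = 600·0 + 70·11 + 4·17 + 90·3 + 100·2 + 40·17 = 1988.
Σwᵢyᵢ = 600·1 + 70·15 + 4·0 + 90·13 + 100·16 + 40·10 = 4820.
x* = 1988/904 = 2.20, y* = 4820/904 = 5.33.

(2.20, 5.33)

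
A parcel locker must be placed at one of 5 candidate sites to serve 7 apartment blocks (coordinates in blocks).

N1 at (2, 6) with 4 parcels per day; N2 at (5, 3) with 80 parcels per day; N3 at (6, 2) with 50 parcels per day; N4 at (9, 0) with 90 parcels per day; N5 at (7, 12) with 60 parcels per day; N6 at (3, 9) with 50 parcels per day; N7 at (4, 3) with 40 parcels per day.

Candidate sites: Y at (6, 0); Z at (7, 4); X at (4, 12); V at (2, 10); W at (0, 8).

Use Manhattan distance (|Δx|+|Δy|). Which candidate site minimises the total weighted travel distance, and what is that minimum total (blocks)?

Z, total 2048 blocks

Total weighted distance at each candidate:
  Y (6, 0): total = 2310
  Z (7, 4): total = 2048
  X (4, 12): total = 3702
  V (2, 10): total = 3826
  W (0, 8): total = 4166
Minimum is at Z with total 2048 blocks.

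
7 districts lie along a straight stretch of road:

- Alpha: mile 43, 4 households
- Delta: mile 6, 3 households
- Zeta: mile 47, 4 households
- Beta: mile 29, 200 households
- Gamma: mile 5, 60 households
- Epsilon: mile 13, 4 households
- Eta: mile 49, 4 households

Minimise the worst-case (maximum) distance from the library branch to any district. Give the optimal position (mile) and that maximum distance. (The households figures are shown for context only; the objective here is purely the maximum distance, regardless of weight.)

The 1-center on a line is the midpoint of the two extreme points: leftmost at 5, rightmost at 49.
Optimal location = (5 + 49)/2 = 27; maximum distance = (49 − 5)/2 = 22.

location 27, max distance 22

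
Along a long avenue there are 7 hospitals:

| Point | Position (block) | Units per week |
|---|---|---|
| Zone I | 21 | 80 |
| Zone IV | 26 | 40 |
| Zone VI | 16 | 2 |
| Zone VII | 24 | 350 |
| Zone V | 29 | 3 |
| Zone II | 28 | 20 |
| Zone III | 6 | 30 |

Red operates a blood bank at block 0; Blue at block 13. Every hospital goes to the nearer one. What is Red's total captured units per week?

The indifferent point is the midpoint (0+13)/2 = 6.5; hospitals left of it (closer to Red at 0) go to Red, those right go to Blue.
  Zone III at 6 (w=30) → Red
  Zone VI at 16 (w=2) → Blue
  Zone I at 21 (w=80) → Blue
  Zone VII at 24 (w=350) → Blue
  Zone IV at 26 (w=40) → Blue
  Zone II at 28 (w=20) → Blue
  Zone V at 29 (w=3) → Blue
Red captures 30; Blue captures 495.

30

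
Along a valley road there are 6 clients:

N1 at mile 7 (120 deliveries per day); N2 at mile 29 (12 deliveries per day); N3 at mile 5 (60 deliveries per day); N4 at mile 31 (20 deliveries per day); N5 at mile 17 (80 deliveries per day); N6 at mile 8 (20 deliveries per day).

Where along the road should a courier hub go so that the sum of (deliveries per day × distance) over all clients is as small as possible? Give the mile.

For a sum of weighted absolute distances on a line, the optimum is the weighted median (not the mean). Total weight W = 312; half-weight = 156.
Sort by position and accumulate weight:
  mile 5 (N3, w=60) → cum 60
  mile 7 (N1, w=120) → cum 180  ≥ 156 → median here
  mile 8 (N6, w=20) → cum 200
  mile 17 (N5, w=80) → cum 280
  mile 29 (N2, w=12) → cum 292
  mile 31 (N4, w=20) → cum 312
Optimal location: mile 7.

x = 7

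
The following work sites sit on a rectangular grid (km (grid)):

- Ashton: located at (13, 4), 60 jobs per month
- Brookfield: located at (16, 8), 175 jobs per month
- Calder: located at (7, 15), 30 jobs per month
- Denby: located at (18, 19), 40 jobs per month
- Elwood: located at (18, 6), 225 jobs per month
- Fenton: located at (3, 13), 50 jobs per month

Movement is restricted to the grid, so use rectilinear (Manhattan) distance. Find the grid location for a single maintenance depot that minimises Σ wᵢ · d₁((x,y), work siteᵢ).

Manhattan distance separates: Σwᵢ(|x−xᵢ|+|y−yᵢ|) = Σwᵢ|x−xᵢ| + Σwᵢ|y−yᵢ|, so x and y are optimised independently as 1-D weighted medians.
Total weight W = 580; half = 290.
x-coordinate, sorted with cumulative weight:
  x=3 (Fenton, w=50) cum 50
  x=7 (Calder, w=30) cum 80
  x=13 (Ashton, w=60) cum 140
  x=16 (Brookfield, w=175) cum 315  ← median
  x=18 (Denby, w=40) cum 355
  x=18 (Elwood, w=225) cum 580
⇒ x* = 16
y-coordinate, sorted with cumulative weight:
  y=4 (Ashton, w=60) cum 60
  y=6 (Elwood, w=225) cum 285
  y=8 (Brookfield, w=175) cum 460  ← median
  y=13 (Fenton, w=50) cum 510
  y=15 (Calder, w=30) cum 540
  y=19 (Denby, w=40) cum 580
⇒ y* = 8

(16, 8)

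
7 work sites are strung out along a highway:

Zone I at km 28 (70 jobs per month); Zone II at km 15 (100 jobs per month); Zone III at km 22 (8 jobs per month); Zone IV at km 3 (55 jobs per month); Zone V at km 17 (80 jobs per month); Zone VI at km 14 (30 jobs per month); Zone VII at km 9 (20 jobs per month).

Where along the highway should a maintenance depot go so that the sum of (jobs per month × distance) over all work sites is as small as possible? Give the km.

For a sum of weighted absolute distances on a line, the optimum is the weighted median (not the mean). Total weight W = 363; half-weight = 181.5.
Sort by position and accumulate weight:
  km 3 (Zone IV, w=55) → cum 55
  km 9 (Zone VII, w=20) → cum 75
  km 14 (Zone VI, w=30) → cum 105
  km 15 (Zone II, w=100) → cum 205  ≥ 181.5 → median here
  km 17 (Zone V, w=80) → cum 285
  km 22 (Zone III, w=8) → cum 293
  km 28 (Zone I, w=70) → cum 363
Optimal location: km 15.

x = 15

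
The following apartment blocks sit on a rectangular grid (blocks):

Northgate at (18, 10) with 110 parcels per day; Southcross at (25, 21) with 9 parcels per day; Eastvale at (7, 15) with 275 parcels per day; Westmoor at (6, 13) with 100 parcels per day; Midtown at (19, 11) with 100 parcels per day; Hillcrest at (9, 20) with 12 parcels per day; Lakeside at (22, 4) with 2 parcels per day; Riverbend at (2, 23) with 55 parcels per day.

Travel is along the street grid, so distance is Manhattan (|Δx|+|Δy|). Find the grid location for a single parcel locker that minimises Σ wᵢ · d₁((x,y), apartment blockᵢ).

Manhattan distance separates: Σwᵢ(|x−xᵢ|+|y−yᵢ|) = Σwᵢ|x−xᵢ| + Σwᵢ|y−yᵢ|, so x and y are optimised independently as 1-D weighted medians.
Total weight W = 663; half = 331.5.
x-coordinate, sorted with cumulative weight:
  x=2 (Riverbend, w=55) cum 55
  x=6 (Westmoor, w=100) cum 155
  x=7 (Eastvale, w=275) cum 430  ← median
  x=9 (Hillcrest, w=12) cum 442
  x=18 (Northgate, w=110) cum 552
  x=19 (Midtown, w=100) cum 652
  x=22 (Lakeside, w=2) cum 654
  x=25 (Southcross, w=9) cum 663
⇒ x* = 7
y-coordinate, sorted with cumulative weight:
  y=4 (Lakeside, w=2) cum 2
  y=10 (Northgate, w=110) cum 112
  y=11 (Midtown, w=100) cum 212
  y=13 (Westmoor, w=100) cum 312
  y=15 (Eastvale, w=275) cum 587  ← median
  y=20 (Hillcrest, w=12) cum 599
  y=21 (Southcross, w=9) cum 608
  y=23 (Riverbend, w=55) cum 663
⇒ y* = 15

(7, 15)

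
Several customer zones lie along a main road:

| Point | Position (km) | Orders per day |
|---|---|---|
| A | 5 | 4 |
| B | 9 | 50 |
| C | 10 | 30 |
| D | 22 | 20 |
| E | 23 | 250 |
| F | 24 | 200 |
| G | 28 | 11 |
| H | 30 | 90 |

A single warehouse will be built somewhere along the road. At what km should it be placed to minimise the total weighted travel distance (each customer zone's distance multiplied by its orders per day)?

x = 23

For a sum of weighted absolute distances on a line, the optimum is the weighted median (not the mean). Total weight W = 655; half-weight = 327.5.
Sort by position and accumulate weight:
  km 5 (A, w=4) → cum 4
  km 9 (B, w=50) → cum 54
  km 10 (C, w=30) → cum 84
  km 22 (D, w=20) → cum 104
  km 23 (E, w=250) → cum 354  ≥ 327.5 → median here
  km 24 (F, w=200) → cum 554
  km 28 (G, w=11) → cum 565
  km 30 (H, w=90) → cum 655
Optimal location: km 23.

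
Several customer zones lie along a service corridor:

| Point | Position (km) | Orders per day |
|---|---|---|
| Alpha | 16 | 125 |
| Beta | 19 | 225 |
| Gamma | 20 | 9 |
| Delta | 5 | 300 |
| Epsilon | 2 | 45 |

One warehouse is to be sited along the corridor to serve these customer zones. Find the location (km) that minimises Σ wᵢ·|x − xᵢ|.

x = 16

For a sum of weighted absolute distances on a line, the optimum is the weighted median (not the mean). Total weight W = 704; half-weight = 352.
Sort by position and accumulate weight:
  km 2 (Epsilon, w=45) → cum 45
  km 5 (Delta, w=300) → cum 345
  km 16 (Alpha, w=125) → cum 470  ≥ 352 → median here
  km 19 (Beta, w=225) → cum 695
  km 20 (Gamma, w=9) → cum 704
Optimal location: km 16.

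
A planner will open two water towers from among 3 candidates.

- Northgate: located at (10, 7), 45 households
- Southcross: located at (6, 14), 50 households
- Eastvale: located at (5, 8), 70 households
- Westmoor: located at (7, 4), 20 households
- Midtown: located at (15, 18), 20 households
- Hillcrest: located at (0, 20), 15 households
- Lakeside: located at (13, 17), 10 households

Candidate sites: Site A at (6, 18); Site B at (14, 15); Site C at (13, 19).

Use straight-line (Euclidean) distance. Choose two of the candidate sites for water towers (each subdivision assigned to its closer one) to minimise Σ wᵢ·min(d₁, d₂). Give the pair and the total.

{Site A, Site B}, total 1747.2

Evaluate every pair (each demand assigned to the nearer of the two):
  {Site A, Site B}: total = 1747.2
  {Site A, Site C}: total = 1870.5
  {Site B, Site C}: total = 2124.8
Best pair: {Site A, Site B} with total 1747.2.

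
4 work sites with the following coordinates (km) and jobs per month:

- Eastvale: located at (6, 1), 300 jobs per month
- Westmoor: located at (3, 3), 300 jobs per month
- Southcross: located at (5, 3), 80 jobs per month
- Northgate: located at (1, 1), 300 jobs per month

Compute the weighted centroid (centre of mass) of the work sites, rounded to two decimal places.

The minimiser of Σwᵢ‖p−pᵢ‖² is the weighted centroid p* = (Σwᵢpᵢ)/(Σwᵢ).
Σwᵢ = 980.
Σwᵢxᵢ = 300·6 + 300·3 + 80·5 + 300·1 = 3400.
Σwᵢyᵢ = 300·1 + 300·3 + 80·3 + 300·1 = 1740.
x* = 3400/980 = 3.47, y* = 1740/980 = 1.78.

(3.47, 1.78)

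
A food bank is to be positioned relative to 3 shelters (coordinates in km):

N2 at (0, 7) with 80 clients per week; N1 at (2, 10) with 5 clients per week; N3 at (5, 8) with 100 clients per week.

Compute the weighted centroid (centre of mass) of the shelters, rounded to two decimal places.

The minimiser of Σwᵢ‖p−pᵢ‖² is the weighted centroid p* = (Σwᵢpᵢ)/(Σwᵢ).
Σwᵢ = 185.
Σwᵢxᵢ = 80·0 + 5·2 + 100·5 = 510.
Σwᵢyᵢ = 80·7 + 5·10 + 100·8 = 1410.
x* = 510/185 = 2.76, y* = 1410/185 = 7.62.

(2.76, 7.62)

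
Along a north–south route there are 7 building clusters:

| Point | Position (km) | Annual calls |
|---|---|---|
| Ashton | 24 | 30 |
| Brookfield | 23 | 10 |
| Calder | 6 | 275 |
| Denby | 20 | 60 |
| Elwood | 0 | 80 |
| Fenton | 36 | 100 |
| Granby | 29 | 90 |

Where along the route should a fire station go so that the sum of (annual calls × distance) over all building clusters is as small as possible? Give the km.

For a sum of weighted absolute distances on a line, the optimum is the weighted median (not the mean). Total weight W = 645; half-weight = 322.5.
Sort by position and accumulate weight:
  km 0 (Elwood, w=80) → cum 80
  km 6 (Calder, w=275) → cum 355  ≥ 322.5 → median here
  km 20 (Denby, w=60) → cum 415
  km 23 (Brookfield, w=10) → cum 425
  km 24 (Ashton, w=30) → cum 455
  km 29 (Granby, w=90) → cum 545
  km 36 (Fenton, w=100) → cum 645
Optimal location: km 6.

x = 6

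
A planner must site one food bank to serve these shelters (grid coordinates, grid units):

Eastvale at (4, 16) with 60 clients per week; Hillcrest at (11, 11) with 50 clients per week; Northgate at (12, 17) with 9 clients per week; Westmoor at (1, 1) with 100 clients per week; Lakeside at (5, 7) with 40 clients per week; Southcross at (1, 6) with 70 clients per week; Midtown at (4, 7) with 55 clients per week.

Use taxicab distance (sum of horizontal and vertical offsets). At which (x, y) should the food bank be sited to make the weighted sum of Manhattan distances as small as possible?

Manhattan distance separates: Σwᵢ(|x−xᵢ|+|y−yᵢ|) = Σwᵢ|x−xᵢ| + Σwᵢ|y−yᵢ|, so x and y are optimised independently as 1-D weighted medians.
Total weight W = 384; half = 192.
x-coordinate, sorted with cumulative weight:
  x=1 (Westmoor, w=100) cum 100
  x=1 (Southcross, w=70) cum 170
  x=4 (Eastvale, w=60) cum 230  ← median
  x=4 (Midtown, w=55) cum 285
  x=5 (Lakeside, w=40) cum 325
  x=11 (Hillcrest, w=50) cum 375
  x=12 (Northgate, w=9) cum 384
⇒ x* = 4
y-coordinate, sorted with cumulative weight:
  y=1 (Westmoor, w=100) cum 100
  y=6 (Southcross, w=70) cum 170
  y=7 (Lakeside, w=40) cum 210  ← median
  y=7 (Midtown, w=55) cum 265
  y=11 (Hillcrest, w=50) cum 315
  y=16 (Eastvale, w=60) cum 375
  y=17 (Northgate, w=9) cum 384
⇒ y* = 7

(4, 7)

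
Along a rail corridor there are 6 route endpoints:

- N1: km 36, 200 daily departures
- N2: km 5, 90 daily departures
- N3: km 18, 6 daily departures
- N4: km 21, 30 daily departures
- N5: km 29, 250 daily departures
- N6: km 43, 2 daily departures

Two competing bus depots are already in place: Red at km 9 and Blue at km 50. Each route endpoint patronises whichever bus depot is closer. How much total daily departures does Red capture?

The indifferent point is the midpoint (9+50)/2 = 29.5; route endpoints left of it (closer to Red at 9) go to Red, those right go to Blue.
  N2 at 5 (w=90) → Red
  N3 at 18 (w=6) → Red
  N4 at 21 (w=30) → Red
  N5 at 29 (w=250) → Red
  N1 at 36 (w=200) → Blue
  N6 at 43 (w=2) → Blue
Red captures 376; Blue captures 202.

376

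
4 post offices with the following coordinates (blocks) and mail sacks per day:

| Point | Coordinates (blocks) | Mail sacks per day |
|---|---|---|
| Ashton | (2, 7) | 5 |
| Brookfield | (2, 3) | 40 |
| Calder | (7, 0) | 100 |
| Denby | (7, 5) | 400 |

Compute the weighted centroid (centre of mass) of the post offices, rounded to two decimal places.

(6.59, 3.95)

The minimiser of Σwᵢ‖p−pᵢ‖² is the weighted centroid p* = (Σwᵢpᵢ)/(Σwᵢ).
Σwᵢ = 545.
Σwᵢxᵢ = 5·2 + 40·2 + 100·7 + 400·7 = 3590.
Σwᵢyᵢ = 5·7 + 40·3 + 100·0 + 400·5 = 2155.
x* = 3590/545 = 6.59, y* = 2155/545 = 3.95.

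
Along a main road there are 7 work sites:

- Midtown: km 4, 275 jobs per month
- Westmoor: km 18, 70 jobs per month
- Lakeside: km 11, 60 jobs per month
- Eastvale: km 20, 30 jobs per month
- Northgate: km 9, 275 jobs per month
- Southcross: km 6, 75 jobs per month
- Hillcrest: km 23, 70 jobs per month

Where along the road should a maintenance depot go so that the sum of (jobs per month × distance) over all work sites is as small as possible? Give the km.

For a sum of weighted absolute distances on a line, the optimum is the weighted median (not the mean). Total weight W = 855; half-weight = 427.5.
Sort by position and accumulate weight:
  km 4 (Midtown, w=275) → cum 275
  km 6 (Southcross, w=75) → cum 350
  km 9 (Northgate, w=275) → cum 625  ≥ 427.5 → median here
  km 11 (Lakeside, w=60) → cum 685
  km 18 (Westmoor, w=70) → cum 755
  km 20 (Eastvale, w=30) → cum 785
  km 23 (Hillcrest, w=70) → cum 855
Optimal location: km 9.

x = 9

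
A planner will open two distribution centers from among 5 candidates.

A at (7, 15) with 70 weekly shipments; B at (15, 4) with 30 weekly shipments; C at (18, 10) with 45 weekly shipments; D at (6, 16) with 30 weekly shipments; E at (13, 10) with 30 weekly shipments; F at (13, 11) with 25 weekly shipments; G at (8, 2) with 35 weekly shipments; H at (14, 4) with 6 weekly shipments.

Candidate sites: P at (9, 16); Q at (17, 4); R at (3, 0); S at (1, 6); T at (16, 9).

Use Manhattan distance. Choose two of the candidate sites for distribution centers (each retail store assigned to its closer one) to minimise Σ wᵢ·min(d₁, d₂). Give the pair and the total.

Evaluate every pair (each demand assigned to the nearer of the two):
  {P, T}: total = 1427
  {P, Q}: total = 1603
  {P, R}: total = 2315
  {Q, T}: total = 2403
  {R, T}: total = 2407
  {P, S}: total = 2455
  {S, T}: total = 2487
  {Q, S}: total = 2853
  {Q, R}: total = 3113
  {R, S}: total = 4165
Best pair: {P, T} with total 1427.

{P, T}, total 1427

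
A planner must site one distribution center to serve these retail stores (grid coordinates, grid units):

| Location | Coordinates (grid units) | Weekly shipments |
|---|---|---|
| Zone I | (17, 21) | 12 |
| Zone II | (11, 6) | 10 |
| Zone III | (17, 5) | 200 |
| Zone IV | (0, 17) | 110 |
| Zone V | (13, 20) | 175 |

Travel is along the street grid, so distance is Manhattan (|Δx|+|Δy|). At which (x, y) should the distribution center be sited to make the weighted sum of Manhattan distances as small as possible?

Manhattan distance separates: Σwᵢ(|x−xᵢ|+|y−yᵢ|) = Σwᵢ|x−xᵢ| + Σwᵢ|y−yᵢ|, so x and y are optimised independently as 1-D weighted medians.
Total weight W = 507; half = 253.5.
x-coordinate, sorted with cumulative weight:
  x=0 (Zone IV, w=110) cum 110
  x=11 (Zone II, w=10) cum 120
  x=13 (Zone V, w=175) cum 295  ← median
  x=17 (Zone I, w=12) cum 307
  x=17 (Zone III, w=200) cum 507
⇒ x* = 13
y-coordinate, sorted with cumulative weight:
  y=5 (Zone III, w=200) cum 200
  y=6 (Zone II, w=10) cum 210
  y=17 (Zone IV, w=110) cum 320  ← median
  y=20 (Zone V, w=175) cum 495
  y=21 (Zone I, w=12) cum 507
⇒ y* = 17

(13, 17)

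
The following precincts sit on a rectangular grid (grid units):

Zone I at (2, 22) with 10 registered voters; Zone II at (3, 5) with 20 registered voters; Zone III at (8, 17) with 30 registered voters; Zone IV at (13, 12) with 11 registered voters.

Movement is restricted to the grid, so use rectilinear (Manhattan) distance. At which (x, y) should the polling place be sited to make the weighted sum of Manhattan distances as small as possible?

Manhattan distance separates: Σwᵢ(|x−xᵢ|+|y−yᵢ|) = Σwᵢ|x−xᵢ| + Σwᵢ|y−yᵢ|, so x and y are optimised independently as 1-D weighted medians.
Total weight W = 71; half = 35.5.
x-coordinate, sorted with cumulative weight:
  x=2 (Zone I, w=10) cum 10
  x=3 (Zone II, w=20) cum 30
  x=8 (Zone III, w=30) cum 60  ← median
  x=13 (Zone IV, w=11) cum 71
⇒ x* = 8
y-coordinate, sorted with cumulative weight:
  y=5 (Zone II, w=20) cum 20
  y=12 (Zone IV, w=11) cum 31
  y=17 (Zone III, w=30) cum 61  ← median
  y=22 (Zone I, w=10) cum 71
⇒ y* = 17

(8, 17)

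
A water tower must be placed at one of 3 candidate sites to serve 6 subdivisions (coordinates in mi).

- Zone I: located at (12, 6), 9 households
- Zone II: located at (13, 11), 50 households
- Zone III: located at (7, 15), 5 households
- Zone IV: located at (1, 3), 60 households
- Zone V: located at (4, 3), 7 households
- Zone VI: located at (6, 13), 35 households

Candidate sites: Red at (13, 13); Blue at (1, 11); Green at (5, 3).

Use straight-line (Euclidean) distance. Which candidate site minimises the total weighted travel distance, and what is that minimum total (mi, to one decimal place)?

Green, total 1293.8 mi

Total weighted distance at each candidate:
  Red (13, 13): total = 1471.7
  Blue (1, 11): total = 1473.1
  Green (5, 3): total = 1293.8
Minimum is at Green with total 1293.8 mi.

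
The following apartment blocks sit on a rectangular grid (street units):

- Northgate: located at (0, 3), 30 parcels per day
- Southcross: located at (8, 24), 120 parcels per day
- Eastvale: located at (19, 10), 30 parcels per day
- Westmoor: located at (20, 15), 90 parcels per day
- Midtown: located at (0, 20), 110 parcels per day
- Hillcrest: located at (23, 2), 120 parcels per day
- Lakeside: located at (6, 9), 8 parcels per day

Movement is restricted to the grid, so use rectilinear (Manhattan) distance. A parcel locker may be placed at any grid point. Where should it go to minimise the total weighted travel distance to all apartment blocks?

Manhattan distance separates: Σwᵢ(|x−xᵢ|+|y−yᵢ|) = Σwᵢ|x−xᵢ| + Σwᵢ|y−yᵢ|, so x and y are optimised independently as 1-D weighted medians.
Total weight W = 508; half = 254.
x-coordinate, sorted with cumulative weight:
  x=0 (Northgate, w=30) cum 30
  x=0 (Midtown, w=110) cum 140
  x=6 (Lakeside, w=8) cum 148
  x=8 (Southcross, w=120) cum 268  ← median
  x=19 (Eastvale, w=30) cum 298
  x=20 (Westmoor, w=90) cum 388
  x=23 (Hillcrest, w=120) cum 508
⇒ x* = 8
y-coordinate, sorted with cumulative weight:
  y=2 (Hillcrest, w=120) cum 120
  y=3 (Northgate, w=30) cum 150
  y=9 (Lakeside, w=8) cum 158
  y=10 (Eastvale, w=30) cum 188
  y=15 (Westmoor, w=90) cum 278  ← median
  y=20 (Midtown, w=110) cum 388
  y=24 (Southcross, w=120) cum 508
⇒ y* = 15

(8, 15)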